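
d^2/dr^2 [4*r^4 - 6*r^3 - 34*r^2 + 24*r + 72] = 48*r^2 - 36*r - 68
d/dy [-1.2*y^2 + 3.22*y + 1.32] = 3.22 - 2.4*y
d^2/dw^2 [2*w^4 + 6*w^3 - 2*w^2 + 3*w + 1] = 24*w^2 + 36*w - 4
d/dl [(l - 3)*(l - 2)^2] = (l - 2)*(3*l - 8)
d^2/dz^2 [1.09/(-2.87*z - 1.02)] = -17.956442/(2.87*z + 1.02)^3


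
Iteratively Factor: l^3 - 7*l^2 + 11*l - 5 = (l - 5)*(l^2 - 2*l + 1) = (l - 5)*(l - 1)*(l - 1)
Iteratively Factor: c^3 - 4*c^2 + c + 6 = (c - 2)*(c^2 - 2*c - 3) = (c - 3)*(c - 2)*(c + 1)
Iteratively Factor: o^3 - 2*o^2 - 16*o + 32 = (o - 2)*(o^2 - 16) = (o - 4)*(o - 2)*(o + 4)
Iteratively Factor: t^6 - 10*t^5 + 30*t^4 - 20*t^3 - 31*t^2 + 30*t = (t)*(t^5 - 10*t^4 + 30*t^3 - 20*t^2 - 31*t + 30) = t*(t + 1)*(t^4 - 11*t^3 + 41*t^2 - 61*t + 30) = t*(t - 1)*(t + 1)*(t^3 - 10*t^2 + 31*t - 30) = t*(t - 5)*(t - 1)*(t + 1)*(t^2 - 5*t + 6) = t*(t - 5)*(t - 2)*(t - 1)*(t + 1)*(t - 3)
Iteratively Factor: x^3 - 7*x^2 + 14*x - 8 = (x - 2)*(x^2 - 5*x + 4) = (x - 2)*(x - 1)*(x - 4)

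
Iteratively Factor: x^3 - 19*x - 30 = (x + 3)*(x^2 - 3*x - 10) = (x - 5)*(x + 3)*(x + 2)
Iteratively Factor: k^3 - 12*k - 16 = (k + 2)*(k^2 - 2*k - 8) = (k - 4)*(k + 2)*(k + 2)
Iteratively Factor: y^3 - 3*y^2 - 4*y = (y)*(y^2 - 3*y - 4) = y*(y + 1)*(y - 4)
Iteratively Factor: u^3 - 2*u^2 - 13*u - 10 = (u - 5)*(u^2 + 3*u + 2) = (u - 5)*(u + 1)*(u + 2)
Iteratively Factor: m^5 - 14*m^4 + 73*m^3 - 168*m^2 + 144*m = (m)*(m^4 - 14*m^3 + 73*m^2 - 168*m + 144) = m*(m - 4)*(m^3 - 10*m^2 + 33*m - 36) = m*(m - 4)^2*(m^2 - 6*m + 9) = m*(m - 4)^2*(m - 3)*(m - 3)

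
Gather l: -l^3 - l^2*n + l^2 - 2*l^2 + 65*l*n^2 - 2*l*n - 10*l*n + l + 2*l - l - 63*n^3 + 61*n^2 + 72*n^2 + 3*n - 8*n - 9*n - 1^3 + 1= -l^3 + l^2*(-n - 1) + l*(65*n^2 - 12*n + 2) - 63*n^3 + 133*n^2 - 14*n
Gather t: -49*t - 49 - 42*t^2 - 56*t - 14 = -42*t^2 - 105*t - 63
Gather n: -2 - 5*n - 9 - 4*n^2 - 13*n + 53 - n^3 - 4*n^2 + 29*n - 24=-n^3 - 8*n^2 + 11*n + 18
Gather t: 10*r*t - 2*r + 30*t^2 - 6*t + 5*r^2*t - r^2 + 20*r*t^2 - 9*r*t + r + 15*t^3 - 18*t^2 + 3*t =-r^2 - r + 15*t^3 + t^2*(20*r + 12) + t*(5*r^2 + r - 3)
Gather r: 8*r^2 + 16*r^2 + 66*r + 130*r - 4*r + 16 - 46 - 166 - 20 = 24*r^2 + 192*r - 216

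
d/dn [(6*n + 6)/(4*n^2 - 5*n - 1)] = 24*(-n^2 - 2*n + 1)/(16*n^4 - 40*n^3 + 17*n^2 + 10*n + 1)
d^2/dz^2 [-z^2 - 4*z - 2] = -2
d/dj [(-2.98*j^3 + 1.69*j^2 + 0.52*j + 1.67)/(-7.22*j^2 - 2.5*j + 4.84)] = (21.5156*j^4 + 14.9*j^3 - 43.7402*j^2 + 40.474*j + 6.6918)/(52.1284*j^4 + 36.1*j^3 - 63.6396*j^2 - 24.2*j + 23.4256)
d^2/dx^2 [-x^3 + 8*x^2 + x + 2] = 16 - 6*x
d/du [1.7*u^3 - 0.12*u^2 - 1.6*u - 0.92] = 5.1*u^2 - 0.24*u - 1.6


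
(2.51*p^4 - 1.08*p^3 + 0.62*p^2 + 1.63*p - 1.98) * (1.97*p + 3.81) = 4.9447*p^5 + 7.4355*p^4 - 2.8934*p^3 + 5.5733*p^2 + 2.3097*p - 7.5438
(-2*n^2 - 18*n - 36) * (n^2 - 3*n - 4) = -2*n^4 - 12*n^3 + 26*n^2 + 180*n + 144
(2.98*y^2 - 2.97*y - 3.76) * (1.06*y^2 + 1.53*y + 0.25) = 3.1588*y^4 + 1.4112*y^3 - 7.7847*y^2 - 6.4953*y - 0.94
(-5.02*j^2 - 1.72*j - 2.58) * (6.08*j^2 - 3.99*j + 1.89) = -30.5216*j^4 + 9.5722*j^3 - 18.3114*j^2 + 7.0434*j - 4.8762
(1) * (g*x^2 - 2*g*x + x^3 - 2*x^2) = g*x^2 - 2*g*x + x^3 - 2*x^2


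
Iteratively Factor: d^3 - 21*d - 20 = (d + 1)*(d^2 - d - 20) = (d - 5)*(d + 1)*(d + 4)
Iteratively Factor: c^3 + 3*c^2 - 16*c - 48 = (c + 4)*(c^2 - c - 12) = (c - 4)*(c + 4)*(c + 3)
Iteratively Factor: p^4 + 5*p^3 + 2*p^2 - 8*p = (p + 4)*(p^3 + p^2 - 2*p) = p*(p + 4)*(p^2 + p - 2) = p*(p + 2)*(p + 4)*(p - 1)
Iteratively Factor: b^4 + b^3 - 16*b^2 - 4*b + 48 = (b - 2)*(b^3 + 3*b^2 - 10*b - 24) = (b - 2)*(b + 4)*(b^2 - b - 6) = (b - 2)*(b + 2)*(b + 4)*(b - 3)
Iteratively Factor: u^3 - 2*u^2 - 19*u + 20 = (u - 1)*(u^2 - u - 20) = (u - 1)*(u + 4)*(u - 5)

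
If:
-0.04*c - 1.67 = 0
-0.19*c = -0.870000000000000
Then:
No Solution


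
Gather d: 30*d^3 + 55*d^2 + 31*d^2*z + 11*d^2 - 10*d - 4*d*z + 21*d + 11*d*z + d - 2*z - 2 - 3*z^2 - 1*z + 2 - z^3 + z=30*d^3 + d^2*(31*z + 66) + d*(7*z + 12) - z^3 - 3*z^2 - 2*z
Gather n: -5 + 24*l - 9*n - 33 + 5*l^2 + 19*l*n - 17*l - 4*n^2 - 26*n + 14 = 5*l^2 + 7*l - 4*n^2 + n*(19*l - 35) - 24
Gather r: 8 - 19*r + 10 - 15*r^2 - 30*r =-15*r^2 - 49*r + 18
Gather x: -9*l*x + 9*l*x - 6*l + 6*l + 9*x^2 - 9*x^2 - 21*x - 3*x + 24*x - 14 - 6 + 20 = 0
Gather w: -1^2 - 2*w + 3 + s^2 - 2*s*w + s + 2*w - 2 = s^2 - 2*s*w + s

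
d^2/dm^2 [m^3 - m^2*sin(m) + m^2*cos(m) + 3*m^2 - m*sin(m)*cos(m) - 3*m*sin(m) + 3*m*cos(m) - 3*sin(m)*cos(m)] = -sqrt(2)*m^2*cos(m + pi/4) - m*sin(m) + 2*m*sin(2*m) - 7*m*cos(m) + 6*m - 8*sin(m) + 6*sin(2*m) - 4*cos(m) - 2*cos(2*m) + 6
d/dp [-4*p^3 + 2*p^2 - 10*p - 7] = -12*p^2 + 4*p - 10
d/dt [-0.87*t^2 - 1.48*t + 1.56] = -1.74*t - 1.48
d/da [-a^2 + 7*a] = 7 - 2*a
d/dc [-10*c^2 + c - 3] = 1 - 20*c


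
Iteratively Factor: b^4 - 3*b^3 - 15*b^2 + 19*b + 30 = (b - 5)*(b^3 + 2*b^2 - 5*b - 6) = (b - 5)*(b + 1)*(b^2 + b - 6) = (b - 5)*(b + 1)*(b + 3)*(b - 2)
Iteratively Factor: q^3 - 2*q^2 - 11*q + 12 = (q - 4)*(q^2 + 2*q - 3) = (q - 4)*(q - 1)*(q + 3)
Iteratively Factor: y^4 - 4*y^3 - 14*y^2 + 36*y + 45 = (y + 3)*(y^3 - 7*y^2 + 7*y + 15) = (y + 1)*(y + 3)*(y^2 - 8*y + 15) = (y - 5)*(y + 1)*(y + 3)*(y - 3)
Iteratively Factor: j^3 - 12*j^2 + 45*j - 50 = (j - 5)*(j^2 - 7*j + 10) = (j - 5)^2*(j - 2)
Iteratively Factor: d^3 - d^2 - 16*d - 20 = (d + 2)*(d^2 - 3*d - 10) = (d + 2)^2*(d - 5)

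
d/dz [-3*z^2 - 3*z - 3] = -6*z - 3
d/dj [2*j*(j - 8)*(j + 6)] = 6*j^2 - 8*j - 96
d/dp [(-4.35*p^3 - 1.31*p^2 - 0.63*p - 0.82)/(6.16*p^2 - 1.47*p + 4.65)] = (-26.796*p^4 + 12.789*p^3 - 54.876*p^2 - 2.0806*p - 4.1349)/(37.9456*p^4 - 18.1104*p^3 + 59.4489*p^2 - 13.671*p + 21.6225)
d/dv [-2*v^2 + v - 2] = 1 - 4*v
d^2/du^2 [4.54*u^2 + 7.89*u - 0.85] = 9.08000000000000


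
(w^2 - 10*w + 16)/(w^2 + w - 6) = (w - 8)/(w + 3)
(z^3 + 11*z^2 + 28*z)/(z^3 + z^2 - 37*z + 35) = z*(z + 4)/(z^2 - 6*z + 5)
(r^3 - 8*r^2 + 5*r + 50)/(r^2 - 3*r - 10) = r - 5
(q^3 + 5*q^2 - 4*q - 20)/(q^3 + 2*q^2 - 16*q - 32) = (q^2 + 3*q - 10)/(q^2 - 16)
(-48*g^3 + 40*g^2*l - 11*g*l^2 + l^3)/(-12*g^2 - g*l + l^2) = (12*g^2 - 7*g*l + l^2)/(3*g + l)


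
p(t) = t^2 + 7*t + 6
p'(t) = 2*t + 7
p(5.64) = 77.29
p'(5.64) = 18.28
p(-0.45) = 3.05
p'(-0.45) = 6.10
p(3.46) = 42.19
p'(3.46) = 13.92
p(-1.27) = -1.28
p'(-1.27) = 4.46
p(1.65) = 20.27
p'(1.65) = 10.30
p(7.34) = 111.26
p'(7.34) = 21.68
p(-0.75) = 1.31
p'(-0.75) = 5.50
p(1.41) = 17.86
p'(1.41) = 9.82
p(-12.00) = 66.00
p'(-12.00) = -17.00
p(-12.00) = 66.00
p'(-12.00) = -17.00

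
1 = 1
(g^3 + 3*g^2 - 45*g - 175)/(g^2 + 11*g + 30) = (g^2 - 2*g - 35)/(g + 6)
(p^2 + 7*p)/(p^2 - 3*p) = (p + 7)/(p - 3)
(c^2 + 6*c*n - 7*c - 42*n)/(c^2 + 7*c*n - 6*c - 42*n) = (c^2 + 6*c*n - 7*c - 42*n)/(c^2 + 7*c*n - 6*c - 42*n)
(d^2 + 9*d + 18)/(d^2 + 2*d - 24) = (d + 3)/(d - 4)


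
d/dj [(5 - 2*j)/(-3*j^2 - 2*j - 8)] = 2*(-3*j^2 + 15*j + 13)/(9*j^4 + 12*j^3 + 52*j^2 + 32*j + 64)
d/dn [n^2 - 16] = 2*n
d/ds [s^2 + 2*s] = 2*s + 2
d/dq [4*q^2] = 8*q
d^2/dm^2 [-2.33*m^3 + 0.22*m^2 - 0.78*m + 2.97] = 0.44 - 13.98*m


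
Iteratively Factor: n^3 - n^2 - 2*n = (n - 2)*(n^2 + n) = (n - 2)*(n + 1)*(n)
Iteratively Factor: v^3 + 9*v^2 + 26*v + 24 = (v + 2)*(v^2 + 7*v + 12) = (v + 2)*(v + 3)*(v + 4)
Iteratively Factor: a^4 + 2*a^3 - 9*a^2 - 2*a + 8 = (a + 4)*(a^3 - 2*a^2 - a + 2) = (a + 1)*(a + 4)*(a^2 - 3*a + 2) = (a - 1)*(a + 1)*(a + 4)*(a - 2)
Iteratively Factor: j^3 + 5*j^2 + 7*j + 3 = (j + 1)*(j^2 + 4*j + 3) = (j + 1)*(j + 3)*(j + 1)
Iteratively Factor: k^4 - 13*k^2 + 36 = (k + 3)*(k^3 - 3*k^2 - 4*k + 12) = (k + 2)*(k + 3)*(k^2 - 5*k + 6) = (k - 3)*(k + 2)*(k + 3)*(k - 2)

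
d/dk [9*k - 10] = 9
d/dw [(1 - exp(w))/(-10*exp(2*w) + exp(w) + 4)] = ((1 - exp(w))*(20*exp(w) - 1) + 10*exp(2*w) - exp(w) - 4)*exp(w)/(-10*exp(2*w) + exp(w) + 4)^2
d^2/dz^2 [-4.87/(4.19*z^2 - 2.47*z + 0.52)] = (170.996414*z^2 - 100.802182*z - 4.87*(8.38*z - 2.47)*(16.76*z - 4.94) + 21.221512)/(4.19*z^2 - 2.47*z + 0.52)^3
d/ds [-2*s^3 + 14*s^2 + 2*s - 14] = -6*s^2 + 28*s + 2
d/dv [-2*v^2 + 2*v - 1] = 2 - 4*v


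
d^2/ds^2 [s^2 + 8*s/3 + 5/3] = 2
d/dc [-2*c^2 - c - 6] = -4*c - 1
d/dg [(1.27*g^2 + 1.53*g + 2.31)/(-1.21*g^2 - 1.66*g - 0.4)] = (-0.2569*g^2 + 4.5742*g + 3.2226)/(1.4641*g^4 + 4.0172*g^3 + 3.7236*g^2 + 1.328*g + 0.16)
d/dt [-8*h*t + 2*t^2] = -8*h + 4*t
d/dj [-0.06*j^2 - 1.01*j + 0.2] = -0.12*j - 1.01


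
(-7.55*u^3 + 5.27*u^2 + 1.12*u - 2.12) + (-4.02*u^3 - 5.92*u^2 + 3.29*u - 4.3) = -11.57*u^3 - 0.65*u^2 + 4.41*u - 6.42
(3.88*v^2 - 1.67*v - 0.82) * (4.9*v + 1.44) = 19.012*v^3 - 2.5958*v^2 - 6.4228*v - 1.1808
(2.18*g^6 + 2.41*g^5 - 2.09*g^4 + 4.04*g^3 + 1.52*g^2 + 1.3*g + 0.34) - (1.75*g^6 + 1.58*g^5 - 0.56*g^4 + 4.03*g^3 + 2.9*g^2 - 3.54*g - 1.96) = 0.43*g^6 + 0.83*g^5 - 1.53*g^4 + 0.00999999999999979*g^3 - 1.38*g^2 + 4.84*g + 2.3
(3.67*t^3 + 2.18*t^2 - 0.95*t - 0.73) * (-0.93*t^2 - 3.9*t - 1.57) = -3.4131*t^5 - 16.3404*t^4 - 13.3804*t^3 + 0.961299999999999*t^2 + 4.3385*t + 1.1461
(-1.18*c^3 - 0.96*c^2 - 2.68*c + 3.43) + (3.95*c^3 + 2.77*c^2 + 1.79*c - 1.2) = 2.77*c^3 + 1.81*c^2 - 0.89*c + 2.23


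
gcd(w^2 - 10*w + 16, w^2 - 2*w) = w - 2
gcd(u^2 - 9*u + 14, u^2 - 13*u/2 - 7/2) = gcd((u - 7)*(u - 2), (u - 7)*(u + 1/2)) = u - 7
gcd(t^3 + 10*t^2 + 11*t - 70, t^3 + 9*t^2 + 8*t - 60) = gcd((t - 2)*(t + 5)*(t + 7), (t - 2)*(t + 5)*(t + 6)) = t^2 + 3*t - 10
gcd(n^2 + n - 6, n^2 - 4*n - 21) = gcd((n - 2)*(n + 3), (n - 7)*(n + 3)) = n + 3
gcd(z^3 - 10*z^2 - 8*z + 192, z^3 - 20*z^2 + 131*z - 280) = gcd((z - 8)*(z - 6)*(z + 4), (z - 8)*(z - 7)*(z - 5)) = z - 8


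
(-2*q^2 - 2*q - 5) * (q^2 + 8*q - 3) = -2*q^4 - 18*q^3 - 15*q^2 - 34*q + 15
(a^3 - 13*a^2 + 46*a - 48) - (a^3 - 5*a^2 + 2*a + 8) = -8*a^2 + 44*a - 56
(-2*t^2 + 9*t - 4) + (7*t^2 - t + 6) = 5*t^2 + 8*t + 2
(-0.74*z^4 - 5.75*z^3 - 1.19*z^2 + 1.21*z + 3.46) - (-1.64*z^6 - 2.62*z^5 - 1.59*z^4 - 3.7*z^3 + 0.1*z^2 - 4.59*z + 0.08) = 1.64*z^6 + 2.62*z^5 + 0.85*z^4 - 2.05*z^3 - 1.29*z^2 + 5.8*z + 3.38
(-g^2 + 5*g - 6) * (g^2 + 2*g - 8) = -g^4 + 3*g^3 + 12*g^2 - 52*g + 48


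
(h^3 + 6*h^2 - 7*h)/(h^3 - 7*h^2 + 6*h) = (h + 7)/(h - 6)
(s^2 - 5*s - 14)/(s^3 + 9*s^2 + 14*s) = (s - 7)/(s*(s + 7))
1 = 1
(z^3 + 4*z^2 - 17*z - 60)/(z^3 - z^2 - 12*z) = (z + 5)/z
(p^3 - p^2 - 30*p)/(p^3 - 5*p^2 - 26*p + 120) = p/(p - 4)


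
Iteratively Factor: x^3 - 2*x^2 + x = (x - 1)*(x^2 - x) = (x - 1)^2*(x)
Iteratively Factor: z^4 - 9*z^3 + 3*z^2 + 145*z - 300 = (z - 5)*(z^3 - 4*z^2 - 17*z + 60) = (z - 5)*(z + 4)*(z^2 - 8*z + 15) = (z - 5)^2*(z + 4)*(z - 3)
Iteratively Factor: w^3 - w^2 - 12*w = (w + 3)*(w^2 - 4*w) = w*(w + 3)*(w - 4)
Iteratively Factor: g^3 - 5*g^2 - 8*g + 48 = (g - 4)*(g^2 - g - 12) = (g - 4)*(g + 3)*(g - 4)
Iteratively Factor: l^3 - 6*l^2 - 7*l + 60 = (l - 5)*(l^2 - l - 12) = (l - 5)*(l + 3)*(l - 4)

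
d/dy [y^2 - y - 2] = 2*y - 1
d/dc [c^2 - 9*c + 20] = 2*c - 9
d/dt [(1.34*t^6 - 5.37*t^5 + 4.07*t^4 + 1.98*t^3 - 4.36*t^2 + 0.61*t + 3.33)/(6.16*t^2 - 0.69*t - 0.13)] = (33.0176*t^7 - 103.8606*t^6 + 63.9184*t^5 + 7.2624*t^4 - 4.8488*t^3 - 1.5214*t^2 - 39.892*t + 2.2184)/(37.9456*t^4 - 8.5008*t^3 - 1.1255*t^2 + 0.1794*t + 0.0169)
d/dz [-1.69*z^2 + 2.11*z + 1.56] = 2.11 - 3.38*z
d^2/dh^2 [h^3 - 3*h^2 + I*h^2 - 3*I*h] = 6*h - 6 + 2*I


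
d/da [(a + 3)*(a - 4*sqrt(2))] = 2*a - 4*sqrt(2) + 3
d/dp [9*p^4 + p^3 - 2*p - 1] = 36*p^3 + 3*p^2 - 2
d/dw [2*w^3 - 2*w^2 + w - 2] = 6*w^2 - 4*w + 1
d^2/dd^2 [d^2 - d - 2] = 2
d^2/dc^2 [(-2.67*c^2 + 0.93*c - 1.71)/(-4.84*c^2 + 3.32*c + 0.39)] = (5.6843418860808e-14*c^4 + 42.2357759999999*c^3 + 270.586008*c^2 - 175.398696*c + 47.372742)/(113.379904*c^6 - 233.318976*c^5 + 132.637296*c^4 + 1.006624*c^3 - 10.687716*c^2 - 1.514916*c - 0.059319)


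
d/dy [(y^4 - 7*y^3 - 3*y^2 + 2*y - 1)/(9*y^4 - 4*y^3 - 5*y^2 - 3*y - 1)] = (59*y^6 + 44*y^5 - 40*y^4 + 90*y^3 + 28*y^2 - 4*y - 5)/(81*y^8 - 72*y^7 - 74*y^6 - 14*y^5 + 31*y^4 + 38*y^3 + 19*y^2 + 6*y + 1)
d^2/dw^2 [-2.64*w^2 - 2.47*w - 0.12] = -5.28000000000000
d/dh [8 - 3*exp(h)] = -3*exp(h)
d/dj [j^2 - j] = 2*j - 1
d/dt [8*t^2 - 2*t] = 16*t - 2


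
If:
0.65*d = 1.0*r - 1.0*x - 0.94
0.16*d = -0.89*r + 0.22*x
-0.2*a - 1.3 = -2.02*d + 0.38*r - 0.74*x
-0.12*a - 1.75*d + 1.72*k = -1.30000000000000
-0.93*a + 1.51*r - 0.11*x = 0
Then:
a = -1.17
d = 1.36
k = 0.55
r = -0.92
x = -2.75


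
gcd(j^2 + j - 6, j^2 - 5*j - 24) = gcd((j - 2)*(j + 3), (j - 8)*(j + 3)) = j + 3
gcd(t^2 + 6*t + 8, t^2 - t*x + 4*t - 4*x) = t + 4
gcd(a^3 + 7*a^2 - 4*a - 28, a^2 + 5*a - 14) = a^2 + 5*a - 14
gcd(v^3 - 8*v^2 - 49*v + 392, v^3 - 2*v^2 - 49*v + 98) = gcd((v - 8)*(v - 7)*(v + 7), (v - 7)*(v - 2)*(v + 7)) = v^2 - 49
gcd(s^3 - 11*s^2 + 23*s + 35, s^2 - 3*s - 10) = s - 5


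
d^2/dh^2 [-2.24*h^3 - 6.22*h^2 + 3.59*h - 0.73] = -13.44*h - 12.44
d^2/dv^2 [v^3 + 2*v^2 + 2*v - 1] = 6*v + 4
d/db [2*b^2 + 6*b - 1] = 4*b + 6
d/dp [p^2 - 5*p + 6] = 2*p - 5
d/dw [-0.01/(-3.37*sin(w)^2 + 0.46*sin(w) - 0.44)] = (0.0046 - 0.0674*sin(w))*cos(w)/(3.37*sin(w)^2 - 0.46*sin(w) + 0.44)^2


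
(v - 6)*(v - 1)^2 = v^3 - 8*v^2 + 13*v - 6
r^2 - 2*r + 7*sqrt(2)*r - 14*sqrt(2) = (r - 2)*(r + 7*sqrt(2))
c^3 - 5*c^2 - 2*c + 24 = (c - 4)*(c - 3)*(c + 2)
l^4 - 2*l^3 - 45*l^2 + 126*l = l*(l - 6)*(l - 3)*(l + 7)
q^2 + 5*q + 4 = (q + 1)*(q + 4)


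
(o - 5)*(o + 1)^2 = o^3 - 3*o^2 - 9*o - 5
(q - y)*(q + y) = q^2 - y^2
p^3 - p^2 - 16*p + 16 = (p - 4)*(p - 1)*(p + 4)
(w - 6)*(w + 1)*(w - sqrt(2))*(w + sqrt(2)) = w^4 - 5*w^3 - 8*w^2 + 10*w + 12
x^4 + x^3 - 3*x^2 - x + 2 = (x - 1)^2*(x + 1)*(x + 2)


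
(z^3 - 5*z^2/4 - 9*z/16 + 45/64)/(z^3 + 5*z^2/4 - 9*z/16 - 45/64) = (4*z - 5)/(4*z + 5)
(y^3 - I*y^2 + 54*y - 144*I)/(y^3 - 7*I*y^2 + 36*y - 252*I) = (y^2 + 5*I*y + 24)/(y^2 - I*y + 42)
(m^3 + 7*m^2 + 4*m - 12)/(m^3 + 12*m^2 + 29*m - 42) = (m + 2)/(m + 7)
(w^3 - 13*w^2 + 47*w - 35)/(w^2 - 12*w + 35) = w - 1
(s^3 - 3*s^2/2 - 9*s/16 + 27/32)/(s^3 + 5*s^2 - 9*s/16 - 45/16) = (s - 3/2)/(s + 5)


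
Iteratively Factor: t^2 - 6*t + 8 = (t - 2)*(t - 4)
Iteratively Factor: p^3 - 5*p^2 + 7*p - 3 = (p - 1)*(p^2 - 4*p + 3) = (p - 1)^2*(p - 3)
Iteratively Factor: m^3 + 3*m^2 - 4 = (m - 1)*(m^2 + 4*m + 4) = (m - 1)*(m + 2)*(m + 2)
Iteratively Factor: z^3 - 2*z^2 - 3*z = (z + 1)*(z^2 - 3*z) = (z - 3)*(z + 1)*(z)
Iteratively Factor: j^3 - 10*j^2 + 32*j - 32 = (j - 2)*(j^2 - 8*j + 16) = (j - 4)*(j - 2)*(j - 4)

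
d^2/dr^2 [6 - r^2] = -2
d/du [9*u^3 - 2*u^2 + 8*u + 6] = 27*u^2 - 4*u + 8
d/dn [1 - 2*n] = -2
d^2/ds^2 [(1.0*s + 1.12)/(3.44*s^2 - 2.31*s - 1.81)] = ((-20.64*s - 3.0856)*(-3.44*s^2 + 2.31*s + 1.81) - (1.0*s + 1.12)*(6.88*s - 2.31)*(13.76*s - 4.62))/(-3.44*s^2 + 2.31*s + 1.81)^3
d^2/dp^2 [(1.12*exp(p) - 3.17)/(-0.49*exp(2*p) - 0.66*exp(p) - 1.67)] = (-0.268912*exp(4*p) + 3.406676*exp(3*p) + 8.57451*exp(2*p) - 7.760728*exp(p) - 6.617542)*exp(p)/(0.117649*exp(6*p) + 0.475398*exp(5*p) + 1.843233*exp(4*p) + 3.527964*exp(3*p) + 6.282039*exp(2*p) + 5.522022*exp(p) + 4.657463)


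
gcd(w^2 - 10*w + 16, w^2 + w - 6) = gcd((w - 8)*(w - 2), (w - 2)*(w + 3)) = w - 2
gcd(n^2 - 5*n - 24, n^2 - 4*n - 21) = n + 3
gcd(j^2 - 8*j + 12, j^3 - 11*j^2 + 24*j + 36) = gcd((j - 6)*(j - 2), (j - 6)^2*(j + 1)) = j - 6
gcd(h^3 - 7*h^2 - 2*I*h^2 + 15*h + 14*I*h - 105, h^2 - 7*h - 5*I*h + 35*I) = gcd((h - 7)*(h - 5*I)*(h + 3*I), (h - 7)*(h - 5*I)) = h^2 + h*(-7 - 5*I) + 35*I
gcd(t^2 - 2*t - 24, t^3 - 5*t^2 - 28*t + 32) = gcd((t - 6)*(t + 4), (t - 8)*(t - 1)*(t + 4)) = t + 4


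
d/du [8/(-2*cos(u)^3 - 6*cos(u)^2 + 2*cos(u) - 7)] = 16*(sin(u) - 12*sin(2*u) - 3*sin(3*u))/(cos(u) - 6*cos(2*u) - cos(3*u) - 20)^2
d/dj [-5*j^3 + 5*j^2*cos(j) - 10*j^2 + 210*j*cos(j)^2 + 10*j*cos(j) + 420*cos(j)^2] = -5*j^2*sin(j) - 15*j^2 - 210*j*sin(2*j) + 10*sqrt(2)*j*cos(j + pi/4) - 20*j - 420*sin(2*j) + 10*cos(j) + 105*cos(2*j) + 105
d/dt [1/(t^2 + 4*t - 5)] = 2*(-t - 2)/(t^2 + 4*t - 5)^2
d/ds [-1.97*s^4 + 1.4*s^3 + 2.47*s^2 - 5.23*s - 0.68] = -7.88*s^3 + 4.2*s^2 + 4.94*s - 5.23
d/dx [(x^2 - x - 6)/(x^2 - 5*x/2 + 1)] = 2*(-3*x^2 + 28*x - 32)/(4*x^4 - 20*x^3 + 33*x^2 - 20*x + 4)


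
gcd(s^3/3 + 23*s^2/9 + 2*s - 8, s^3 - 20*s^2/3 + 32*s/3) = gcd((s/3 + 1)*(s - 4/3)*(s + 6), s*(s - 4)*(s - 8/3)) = 1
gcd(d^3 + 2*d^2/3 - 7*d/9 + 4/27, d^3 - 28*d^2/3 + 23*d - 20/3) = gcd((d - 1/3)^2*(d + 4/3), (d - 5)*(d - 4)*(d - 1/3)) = d - 1/3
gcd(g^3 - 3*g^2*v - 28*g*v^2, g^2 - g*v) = g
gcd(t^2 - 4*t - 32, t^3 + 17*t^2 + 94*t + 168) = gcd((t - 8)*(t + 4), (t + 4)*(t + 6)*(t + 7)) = t + 4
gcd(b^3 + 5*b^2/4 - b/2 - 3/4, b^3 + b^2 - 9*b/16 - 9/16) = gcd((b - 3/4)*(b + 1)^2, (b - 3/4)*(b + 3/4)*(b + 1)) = b^2 + b/4 - 3/4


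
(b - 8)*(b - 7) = b^2 - 15*b + 56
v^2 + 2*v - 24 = (v - 4)*(v + 6)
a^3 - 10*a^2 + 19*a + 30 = (a - 6)*(a - 5)*(a + 1)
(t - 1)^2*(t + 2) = t^3 - 3*t + 2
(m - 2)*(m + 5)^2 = m^3 + 8*m^2 + 5*m - 50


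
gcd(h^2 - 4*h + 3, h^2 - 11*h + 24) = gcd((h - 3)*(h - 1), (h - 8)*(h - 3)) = h - 3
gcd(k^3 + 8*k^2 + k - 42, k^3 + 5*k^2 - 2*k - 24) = k^2 + k - 6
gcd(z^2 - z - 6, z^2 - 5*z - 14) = z + 2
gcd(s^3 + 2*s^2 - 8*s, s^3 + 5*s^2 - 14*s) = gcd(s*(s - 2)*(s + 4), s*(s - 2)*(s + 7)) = s^2 - 2*s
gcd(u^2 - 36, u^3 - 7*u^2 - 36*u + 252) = u^2 - 36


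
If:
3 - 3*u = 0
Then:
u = 1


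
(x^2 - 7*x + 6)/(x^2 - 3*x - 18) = (x - 1)/(x + 3)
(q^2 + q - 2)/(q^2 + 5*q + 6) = (q - 1)/(q + 3)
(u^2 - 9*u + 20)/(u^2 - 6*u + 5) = (u - 4)/(u - 1)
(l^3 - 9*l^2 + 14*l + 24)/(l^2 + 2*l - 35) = (l^3 - 9*l^2 + 14*l + 24)/(l^2 + 2*l - 35)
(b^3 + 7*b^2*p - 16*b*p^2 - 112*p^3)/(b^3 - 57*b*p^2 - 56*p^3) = (-b^2 + 16*p^2)/(-b^2 + 7*b*p + 8*p^2)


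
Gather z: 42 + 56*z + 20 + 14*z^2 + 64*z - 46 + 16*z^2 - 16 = 30*z^2 + 120*z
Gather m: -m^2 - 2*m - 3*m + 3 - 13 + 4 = -m^2 - 5*m - 6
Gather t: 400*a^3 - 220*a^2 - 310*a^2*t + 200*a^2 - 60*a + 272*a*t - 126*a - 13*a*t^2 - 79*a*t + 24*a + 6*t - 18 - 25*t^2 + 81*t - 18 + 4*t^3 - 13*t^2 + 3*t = 400*a^3 - 20*a^2 - 162*a + 4*t^3 + t^2*(-13*a - 38) + t*(-310*a^2 + 193*a + 90) - 36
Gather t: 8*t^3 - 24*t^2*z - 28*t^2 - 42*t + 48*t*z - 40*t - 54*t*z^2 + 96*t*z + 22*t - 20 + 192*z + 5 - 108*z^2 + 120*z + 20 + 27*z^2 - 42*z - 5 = 8*t^3 + t^2*(-24*z - 28) + t*(-54*z^2 + 144*z - 60) - 81*z^2 + 270*z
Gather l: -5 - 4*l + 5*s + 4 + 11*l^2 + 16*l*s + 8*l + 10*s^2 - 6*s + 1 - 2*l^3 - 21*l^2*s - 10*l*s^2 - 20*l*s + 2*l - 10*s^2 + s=-2*l^3 + l^2*(11 - 21*s) + l*(-10*s^2 - 4*s + 6)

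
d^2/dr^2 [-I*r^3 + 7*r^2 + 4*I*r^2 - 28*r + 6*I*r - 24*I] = -6*I*r + 14 + 8*I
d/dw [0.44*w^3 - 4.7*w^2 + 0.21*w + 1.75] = 1.32*w^2 - 9.4*w + 0.21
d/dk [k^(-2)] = -2/k^3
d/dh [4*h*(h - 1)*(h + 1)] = 12*h^2 - 4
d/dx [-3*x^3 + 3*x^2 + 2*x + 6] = -9*x^2 + 6*x + 2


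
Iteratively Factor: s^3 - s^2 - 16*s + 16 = (s - 4)*(s^2 + 3*s - 4) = (s - 4)*(s + 4)*(s - 1)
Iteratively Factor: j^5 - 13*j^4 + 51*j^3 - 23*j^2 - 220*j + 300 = (j - 5)*(j^4 - 8*j^3 + 11*j^2 + 32*j - 60) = (j - 5)*(j - 3)*(j^3 - 5*j^2 - 4*j + 20) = (j - 5)*(j - 3)*(j - 2)*(j^2 - 3*j - 10) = (j - 5)^2*(j - 3)*(j - 2)*(j + 2)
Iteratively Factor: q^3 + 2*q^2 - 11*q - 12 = (q + 1)*(q^2 + q - 12) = (q - 3)*(q + 1)*(q + 4)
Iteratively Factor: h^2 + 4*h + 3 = (h + 3)*(h + 1)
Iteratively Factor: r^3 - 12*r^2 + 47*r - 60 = (r - 4)*(r^2 - 8*r + 15) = (r - 5)*(r - 4)*(r - 3)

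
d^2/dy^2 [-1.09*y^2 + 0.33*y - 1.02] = -2.18000000000000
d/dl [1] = 0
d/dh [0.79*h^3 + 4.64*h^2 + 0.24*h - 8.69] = 2.37*h^2 + 9.28*h + 0.24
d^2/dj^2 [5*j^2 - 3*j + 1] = 10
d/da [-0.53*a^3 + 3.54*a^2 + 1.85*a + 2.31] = -1.59*a^2 + 7.08*a + 1.85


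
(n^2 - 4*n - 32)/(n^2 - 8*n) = (n + 4)/n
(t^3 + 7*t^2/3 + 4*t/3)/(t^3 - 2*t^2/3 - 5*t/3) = (3*t + 4)/(3*t - 5)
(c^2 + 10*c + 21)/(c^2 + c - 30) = (c^2 + 10*c + 21)/(c^2 + c - 30)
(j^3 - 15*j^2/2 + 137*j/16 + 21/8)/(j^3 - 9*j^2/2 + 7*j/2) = (16*j^3 - 120*j^2 + 137*j + 42)/(8*j*(2*j^2 - 9*j + 7))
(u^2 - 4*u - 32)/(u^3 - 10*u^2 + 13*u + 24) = (u + 4)/(u^2 - 2*u - 3)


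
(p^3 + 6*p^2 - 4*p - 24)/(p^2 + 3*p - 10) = (p^2 + 8*p + 12)/(p + 5)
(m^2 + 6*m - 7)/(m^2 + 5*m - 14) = (m - 1)/(m - 2)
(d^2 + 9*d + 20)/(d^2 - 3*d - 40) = (d + 4)/(d - 8)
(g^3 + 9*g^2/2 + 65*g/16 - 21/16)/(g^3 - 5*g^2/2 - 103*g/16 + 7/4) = (g + 3)/(g - 4)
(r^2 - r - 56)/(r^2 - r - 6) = (-r^2 + r + 56)/(-r^2 + r + 6)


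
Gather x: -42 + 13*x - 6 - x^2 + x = -x^2 + 14*x - 48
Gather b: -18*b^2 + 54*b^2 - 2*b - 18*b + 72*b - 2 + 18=36*b^2 + 52*b + 16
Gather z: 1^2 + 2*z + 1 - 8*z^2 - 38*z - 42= -8*z^2 - 36*z - 40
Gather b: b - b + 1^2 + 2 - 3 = 0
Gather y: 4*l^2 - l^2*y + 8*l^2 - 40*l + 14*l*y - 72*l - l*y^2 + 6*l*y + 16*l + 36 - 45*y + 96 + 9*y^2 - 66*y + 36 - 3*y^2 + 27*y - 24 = 12*l^2 - 96*l + y^2*(6 - l) + y*(-l^2 + 20*l - 84) + 144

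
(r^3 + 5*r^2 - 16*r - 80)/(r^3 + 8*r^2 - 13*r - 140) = (r + 4)/(r + 7)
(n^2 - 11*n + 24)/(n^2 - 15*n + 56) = (n - 3)/(n - 7)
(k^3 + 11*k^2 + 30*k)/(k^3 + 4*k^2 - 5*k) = (k + 6)/(k - 1)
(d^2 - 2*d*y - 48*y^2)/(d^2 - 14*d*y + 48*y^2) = (-d - 6*y)/(-d + 6*y)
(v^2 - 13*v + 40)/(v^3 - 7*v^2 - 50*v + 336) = (v - 5)/(v^2 + v - 42)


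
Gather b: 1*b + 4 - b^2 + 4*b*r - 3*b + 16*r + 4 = -b^2 + b*(4*r - 2) + 16*r + 8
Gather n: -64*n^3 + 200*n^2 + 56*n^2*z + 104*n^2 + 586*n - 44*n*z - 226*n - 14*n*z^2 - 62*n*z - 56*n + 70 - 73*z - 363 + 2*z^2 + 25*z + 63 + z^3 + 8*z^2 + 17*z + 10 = -64*n^3 + n^2*(56*z + 304) + n*(-14*z^2 - 106*z + 304) + z^3 + 10*z^2 - 31*z - 220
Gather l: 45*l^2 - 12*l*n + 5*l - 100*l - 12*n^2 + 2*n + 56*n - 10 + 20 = 45*l^2 + l*(-12*n - 95) - 12*n^2 + 58*n + 10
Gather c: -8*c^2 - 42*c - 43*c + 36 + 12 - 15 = -8*c^2 - 85*c + 33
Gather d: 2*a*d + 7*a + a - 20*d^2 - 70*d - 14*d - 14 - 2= 8*a - 20*d^2 + d*(2*a - 84) - 16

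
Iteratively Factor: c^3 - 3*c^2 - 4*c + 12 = (c - 3)*(c^2 - 4) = (c - 3)*(c + 2)*(c - 2)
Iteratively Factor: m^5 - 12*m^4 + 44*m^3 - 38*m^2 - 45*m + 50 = (m - 1)*(m^4 - 11*m^3 + 33*m^2 - 5*m - 50) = (m - 2)*(m - 1)*(m^3 - 9*m^2 + 15*m + 25) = (m - 5)*(m - 2)*(m - 1)*(m^2 - 4*m - 5) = (m - 5)^2*(m - 2)*(m - 1)*(m + 1)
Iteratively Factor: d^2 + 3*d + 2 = (d + 1)*(d + 2)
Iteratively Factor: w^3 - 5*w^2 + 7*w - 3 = (w - 3)*(w^2 - 2*w + 1) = (w - 3)*(w - 1)*(w - 1)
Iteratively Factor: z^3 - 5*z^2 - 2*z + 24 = (z - 4)*(z^2 - z - 6) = (z - 4)*(z + 2)*(z - 3)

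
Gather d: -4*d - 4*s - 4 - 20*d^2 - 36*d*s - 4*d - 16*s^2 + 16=-20*d^2 + d*(-36*s - 8) - 16*s^2 - 4*s + 12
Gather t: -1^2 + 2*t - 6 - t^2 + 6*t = -t^2 + 8*t - 7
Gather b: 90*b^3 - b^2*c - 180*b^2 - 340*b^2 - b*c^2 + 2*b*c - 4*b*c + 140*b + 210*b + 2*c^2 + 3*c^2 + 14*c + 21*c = 90*b^3 + b^2*(-c - 520) + b*(-c^2 - 2*c + 350) + 5*c^2 + 35*c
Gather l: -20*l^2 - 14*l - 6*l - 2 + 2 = -20*l^2 - 20*l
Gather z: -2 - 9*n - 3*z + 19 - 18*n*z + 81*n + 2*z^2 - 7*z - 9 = 72*n + 2*z^2 + z*(-18*n - 10) + 8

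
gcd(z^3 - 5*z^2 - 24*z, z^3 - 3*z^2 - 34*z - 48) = z^2 - 5*z - 24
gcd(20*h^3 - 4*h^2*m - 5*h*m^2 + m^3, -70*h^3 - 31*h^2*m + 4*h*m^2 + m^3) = 10*h^2 + 3*h*m - m^2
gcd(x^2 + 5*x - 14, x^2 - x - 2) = x - 2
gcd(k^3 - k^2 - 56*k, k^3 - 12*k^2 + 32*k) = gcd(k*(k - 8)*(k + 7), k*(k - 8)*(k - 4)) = k^2 - 8*k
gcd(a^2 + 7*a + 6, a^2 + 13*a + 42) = a + 6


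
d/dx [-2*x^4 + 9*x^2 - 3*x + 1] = -8*x^3 + 18*x - 3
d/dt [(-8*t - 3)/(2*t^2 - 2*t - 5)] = 2*(8*t^2 + 6*t + 17)/(4*t^4 - 8*t^3 - 16*t^2 + 20*t + 25)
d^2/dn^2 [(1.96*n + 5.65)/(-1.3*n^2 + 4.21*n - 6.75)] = (-(1.96*n + 5.65)*(2.6*n - 4.21)*(5.2*n - 8.42) + (15.288*n - 1.8132)*(1.3*n^2 - 4.21*n + 6.75))/(1.3*n^2 - 4.21*n + 6.75)^3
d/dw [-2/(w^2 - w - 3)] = 2*(2*w - 1)/(-w^2 + w + 3)^2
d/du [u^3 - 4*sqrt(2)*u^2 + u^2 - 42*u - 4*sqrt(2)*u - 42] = 3*u^2 - 8*sqrt(2)*u + 2*u - 42 - 4*sqrt(2)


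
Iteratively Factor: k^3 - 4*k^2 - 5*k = (k - 5)*(k^2 + k) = (k - 5)*(k + 1)*(k)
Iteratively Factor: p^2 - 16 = (p - 4)*(p + 4)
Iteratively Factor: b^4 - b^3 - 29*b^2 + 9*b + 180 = (b - 5)*(b^3 + 4*b^2 - 9*b - 36) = (b - 5)*(b + 4)*(b^2 - 9) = (b - 5)*(b + 3)*(b + 4)*(b - 3)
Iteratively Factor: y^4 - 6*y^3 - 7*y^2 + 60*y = (y)*(y^3 - 6*y^2 - 7*y + 60) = y*(y - 5)*(y^2 - y - 12) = y*(y - 5)*(y + 3)*(y - 4)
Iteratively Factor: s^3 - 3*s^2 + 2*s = (s - 1)*(s^2 - 2*s) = s*(s - 1)*(s - 2)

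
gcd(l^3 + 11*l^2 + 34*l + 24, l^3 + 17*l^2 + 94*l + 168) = l^2 + 10*l + 24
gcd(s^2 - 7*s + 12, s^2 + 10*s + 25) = 1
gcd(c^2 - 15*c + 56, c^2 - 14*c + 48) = c - 8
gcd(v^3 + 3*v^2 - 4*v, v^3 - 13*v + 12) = v^2 + 3*v - 4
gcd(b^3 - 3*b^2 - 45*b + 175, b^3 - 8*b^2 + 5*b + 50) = b^2 - 10*b + 25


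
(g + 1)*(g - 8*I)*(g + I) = g^3 + g^2 - 7*I*g^2 + 8*g - 7*I*g + 8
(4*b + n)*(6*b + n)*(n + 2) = 24*b^2*n + 48*b^2 + 10*b*n^2 + 20*b*n + n^3 + 2*n^2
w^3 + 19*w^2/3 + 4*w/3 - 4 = (w - 2/3)*(w + 1)*(w + 6)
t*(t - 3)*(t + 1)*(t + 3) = t^4 + t^3 - 9*t^2 - 9*t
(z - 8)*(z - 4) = z^2 - 12*z + 32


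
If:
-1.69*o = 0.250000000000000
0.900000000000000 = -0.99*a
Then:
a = -0.91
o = -0.15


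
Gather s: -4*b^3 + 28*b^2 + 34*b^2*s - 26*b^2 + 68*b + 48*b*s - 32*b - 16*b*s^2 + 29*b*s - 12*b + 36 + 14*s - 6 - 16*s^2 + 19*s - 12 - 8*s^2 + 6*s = -4*b^3 + 2*b^2 + 24*b + s^2*(-16*b - 24) + s*(34*b^2 + 77*b + 39) + 18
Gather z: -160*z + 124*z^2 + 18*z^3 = 18*z^3 + 124*z^2 - 160*z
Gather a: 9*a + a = 10*a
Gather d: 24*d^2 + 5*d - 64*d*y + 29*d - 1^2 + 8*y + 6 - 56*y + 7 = 24*d^2 + d*(34 - 64*y) - 48*y + 12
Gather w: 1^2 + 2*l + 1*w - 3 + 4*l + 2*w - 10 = 6*l + 3*w - 12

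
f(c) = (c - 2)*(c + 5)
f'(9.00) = 21.00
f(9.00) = 98.00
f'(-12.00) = -21.00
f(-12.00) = 98.00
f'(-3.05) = -3.10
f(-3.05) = -9.85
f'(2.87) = 8.74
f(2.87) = 6.85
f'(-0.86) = 1.28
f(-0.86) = -11.84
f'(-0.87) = 1.26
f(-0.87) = -11.85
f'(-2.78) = -2.56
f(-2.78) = -10.61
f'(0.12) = 3.24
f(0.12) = -9.63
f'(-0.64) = 1.72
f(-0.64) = -11.51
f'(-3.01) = -3.02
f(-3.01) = -9.97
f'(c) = 2*c + 3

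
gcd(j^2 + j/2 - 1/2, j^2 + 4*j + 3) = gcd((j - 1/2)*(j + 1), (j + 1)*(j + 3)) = j + 1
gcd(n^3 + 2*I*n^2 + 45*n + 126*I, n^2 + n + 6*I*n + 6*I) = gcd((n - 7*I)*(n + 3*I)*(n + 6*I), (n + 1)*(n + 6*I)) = n + 6*I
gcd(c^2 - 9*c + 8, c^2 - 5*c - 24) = c - 8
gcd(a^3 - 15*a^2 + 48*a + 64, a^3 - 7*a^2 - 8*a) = a^2 - 7*a - 8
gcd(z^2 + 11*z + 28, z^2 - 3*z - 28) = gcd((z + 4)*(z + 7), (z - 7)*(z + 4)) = z + 4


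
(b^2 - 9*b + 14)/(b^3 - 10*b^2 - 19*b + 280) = (b - 2)/(b^2 - 3*b - 40)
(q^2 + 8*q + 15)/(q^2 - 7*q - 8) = (q^2 + 8*q + 15)/(q^2 - 7*q - 8)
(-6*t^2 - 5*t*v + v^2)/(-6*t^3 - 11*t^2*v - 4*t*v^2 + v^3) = 1/(t + v)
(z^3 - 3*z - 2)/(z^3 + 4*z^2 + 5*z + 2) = (z - 2)/(z + 2)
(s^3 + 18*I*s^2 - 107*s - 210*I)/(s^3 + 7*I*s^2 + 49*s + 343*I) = (s^2 + 11*I*s - 30)/(s^2 + 49)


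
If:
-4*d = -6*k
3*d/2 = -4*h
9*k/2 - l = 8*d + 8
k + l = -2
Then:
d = -18/13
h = 27/52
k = -12/13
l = -14/13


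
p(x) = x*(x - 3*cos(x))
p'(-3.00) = -1.76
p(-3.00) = 0.09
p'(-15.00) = 1.54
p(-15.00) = 190.81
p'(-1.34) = 0.55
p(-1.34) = 2.72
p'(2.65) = 11.70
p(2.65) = 14.03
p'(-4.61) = -22.67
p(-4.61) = 19.84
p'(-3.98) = -14.83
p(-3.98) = 7.86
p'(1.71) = 8.92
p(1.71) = 3.64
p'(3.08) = 9.72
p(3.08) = 18.71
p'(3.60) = 5.11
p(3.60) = 22.64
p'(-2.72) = 0.64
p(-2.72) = -0.05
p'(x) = x*(3*sin(x) + 1) + x - 3*cos(x) = 3*x*sin(x) + 2*x - 3*cos(x)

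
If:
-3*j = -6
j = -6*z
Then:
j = 2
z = -1/3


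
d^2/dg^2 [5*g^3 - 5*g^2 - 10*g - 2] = 30*g - 10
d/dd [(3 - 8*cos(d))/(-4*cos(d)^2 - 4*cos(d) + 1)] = 4*(8*cos(d)^2 - 6*cos(d) - 1)*sin(d)/(-4*sin(d)^2 + 4*cos(d) + 3)^2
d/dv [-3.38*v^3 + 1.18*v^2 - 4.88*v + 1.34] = -10.14*v^2 + 2.36*v - 4.88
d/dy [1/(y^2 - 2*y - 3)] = 2*(1 - y)/(-y^2 + 2*y + 3)^2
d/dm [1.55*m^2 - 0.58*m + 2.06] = 3.1*m - 0.58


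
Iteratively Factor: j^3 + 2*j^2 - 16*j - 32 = (j + 2)*(j^2 - 16) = (j + 2)*(j + 4)*(j - 4)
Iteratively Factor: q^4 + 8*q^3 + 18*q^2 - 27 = (q + 3)*(q^3 + 5*q^2 + 3*q - 9) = (q - 1)*(q + 3)*(q^2 + 6*q + 9) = (q - 1)*(q + 3)^2*(q + 3)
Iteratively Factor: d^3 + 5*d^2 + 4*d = (d + 4)*(d^2 + d) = d*(d + 4)*(d + 1)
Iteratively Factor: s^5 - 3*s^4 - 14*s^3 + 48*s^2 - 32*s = (s - 4)*(s^4 + s^3 - 10*s^2 + 8*s) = (s - 4)*(s + 4)*(s^3 - 3*s^2 + 2*s) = (s - 4)*(s - 1)*(s + 4)*(s^2 - 2*s) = s*(s - 4)*(s - 1)*(s + 4)*(s - 2)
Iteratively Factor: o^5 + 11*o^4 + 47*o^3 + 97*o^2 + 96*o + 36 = (o + 3)*(o^4 + 8*o^3 + 23*o^2 + 28*o + 12) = (o + 3)^2*(o^3 + 5*o^2 + 8*o + 4) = (o + 2)*(o + 3)^2*(o^2 + 3*o + 2) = (o + 1)*(o + 2)*(o + 3)^2*(o + 2)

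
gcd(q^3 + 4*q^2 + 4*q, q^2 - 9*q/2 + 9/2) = 1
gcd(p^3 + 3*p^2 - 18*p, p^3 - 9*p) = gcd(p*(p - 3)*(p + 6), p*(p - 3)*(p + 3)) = p^2 - 3*p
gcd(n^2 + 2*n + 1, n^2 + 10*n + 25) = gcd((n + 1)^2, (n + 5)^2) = 1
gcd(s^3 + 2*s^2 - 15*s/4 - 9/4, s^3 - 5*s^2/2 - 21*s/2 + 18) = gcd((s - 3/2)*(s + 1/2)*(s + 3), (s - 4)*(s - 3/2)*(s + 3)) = s^2 + 3*s/2 - 9/2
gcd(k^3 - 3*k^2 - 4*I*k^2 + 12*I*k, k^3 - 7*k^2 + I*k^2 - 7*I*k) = k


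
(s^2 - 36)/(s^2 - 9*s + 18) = (s + 6)/(s - 3)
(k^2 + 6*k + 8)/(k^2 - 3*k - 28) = (k + 2)/(k - 7)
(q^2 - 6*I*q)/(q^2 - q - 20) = q*(-q + 6*I)/(-q^2 + q + 20)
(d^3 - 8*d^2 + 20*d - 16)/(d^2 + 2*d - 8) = (d^2 - 6*d + 8)/(d + 4)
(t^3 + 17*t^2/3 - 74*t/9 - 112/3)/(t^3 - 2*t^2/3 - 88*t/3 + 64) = (t + 7/3)/(t - 4)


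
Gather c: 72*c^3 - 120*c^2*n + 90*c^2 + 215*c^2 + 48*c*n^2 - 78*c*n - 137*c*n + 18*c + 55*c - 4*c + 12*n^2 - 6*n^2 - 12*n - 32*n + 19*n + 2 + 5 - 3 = 72*c^3 + c^2*(305 - 120*n) + c*(48*n^2 - 215*n + 69) + 6*n^2 - 25*n + 4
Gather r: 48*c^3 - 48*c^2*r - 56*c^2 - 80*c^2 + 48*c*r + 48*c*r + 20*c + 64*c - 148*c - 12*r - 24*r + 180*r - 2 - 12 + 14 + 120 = 48*c^3 - 136*c^2 - 64*c + r*(-48*c^2 + 96*c + 144) + 120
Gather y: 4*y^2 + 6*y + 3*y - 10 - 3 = 4*y^2 + 9*y - 13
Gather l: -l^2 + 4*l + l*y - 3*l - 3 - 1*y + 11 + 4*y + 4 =-l^2 + l*(y + 1) + 3*y + 12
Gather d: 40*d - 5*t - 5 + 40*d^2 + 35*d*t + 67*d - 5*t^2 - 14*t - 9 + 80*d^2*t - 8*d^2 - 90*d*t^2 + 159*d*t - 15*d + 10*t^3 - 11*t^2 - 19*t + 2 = d^2*(80*t + 32) + d*(-90*t^2 + 194*t + 92) + 10*t^3 - 16*t^2 - 38*t - 12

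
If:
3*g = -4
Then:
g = -4/3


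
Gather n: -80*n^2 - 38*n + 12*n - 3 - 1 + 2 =-80*n^2 - 26*n - 2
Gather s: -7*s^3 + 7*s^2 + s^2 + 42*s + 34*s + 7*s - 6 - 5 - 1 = -7*s^3 + 8*s^2 + 83*s - 12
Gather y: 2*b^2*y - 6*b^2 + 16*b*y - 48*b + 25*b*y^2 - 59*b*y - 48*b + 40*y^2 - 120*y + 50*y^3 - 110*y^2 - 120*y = -6*b^2 - 96*b + 50*y^3 + y^2*(25*b - 70) + y*(2*b^2 - 43*b - 240)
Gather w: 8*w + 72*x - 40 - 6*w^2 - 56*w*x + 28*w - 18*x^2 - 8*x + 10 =-6*w^2 + w*(36 - 56*x) - 18*x^2 + 64*x - 30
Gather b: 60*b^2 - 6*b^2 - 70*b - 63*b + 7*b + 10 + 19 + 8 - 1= 54*b^2 - 126*b + 36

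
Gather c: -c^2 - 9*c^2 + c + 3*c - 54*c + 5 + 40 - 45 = -10*c^2 - 50*c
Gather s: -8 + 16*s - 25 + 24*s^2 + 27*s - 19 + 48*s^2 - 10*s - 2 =72*s^2 + 33*s - 54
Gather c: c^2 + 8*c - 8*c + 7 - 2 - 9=c^2 - 4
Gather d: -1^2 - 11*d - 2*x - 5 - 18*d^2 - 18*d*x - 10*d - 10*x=-18*d^2 + d*(-18*x - 21) - 12*x - 6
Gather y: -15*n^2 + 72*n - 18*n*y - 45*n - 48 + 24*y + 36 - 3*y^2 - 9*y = -15*n^2 + 27*n - 3*y^2 + y*(15 - 18*n) - 12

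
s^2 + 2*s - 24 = (s - 4)*(s + 6)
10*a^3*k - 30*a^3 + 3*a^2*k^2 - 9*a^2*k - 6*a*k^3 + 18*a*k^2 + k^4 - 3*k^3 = (-5*a + k)*(-2*a + k)*(a + k)*(k - 3)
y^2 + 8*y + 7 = (y + 1)*(y + 7)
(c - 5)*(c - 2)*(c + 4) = c^3 - 3*c^2 - 18*c + 40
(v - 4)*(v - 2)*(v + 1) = v^3 - 5*v^2 + 2*v + 8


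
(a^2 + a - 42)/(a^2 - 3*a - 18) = (a + 7)/(a + 3)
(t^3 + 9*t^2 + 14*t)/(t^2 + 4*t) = (t^2 + 9*t + 14)/(t + 4)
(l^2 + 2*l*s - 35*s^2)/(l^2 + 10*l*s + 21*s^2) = (l - 5*s)/(l + 3*s)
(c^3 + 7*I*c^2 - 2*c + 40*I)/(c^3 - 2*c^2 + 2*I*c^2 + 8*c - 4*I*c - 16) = (c + 5*I)/(c - 2)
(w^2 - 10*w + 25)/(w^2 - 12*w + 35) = (w - 5)/(w - 7)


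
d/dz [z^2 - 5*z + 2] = 2*z - 5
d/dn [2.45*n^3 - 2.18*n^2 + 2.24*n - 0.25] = 7.35*n^2 - 4.36*n + 2.24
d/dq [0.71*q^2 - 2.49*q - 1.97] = 1.42*q - 2.49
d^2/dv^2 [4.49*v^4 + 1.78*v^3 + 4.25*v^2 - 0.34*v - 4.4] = 53.88*v^2 + 10.68*v + 8.5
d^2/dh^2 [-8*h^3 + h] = -48*h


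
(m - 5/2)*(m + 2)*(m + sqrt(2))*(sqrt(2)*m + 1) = sqrt(2)*m^4 - sqrt(2)*m^3/2 + 3*m^3 - 4*sqrt(2)*m^2 - 3*m^2/2 - 15*m - sqrt(2)*m/2 - 5*sqrt(2)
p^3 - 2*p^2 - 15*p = p*(p - 5)*(p + 3)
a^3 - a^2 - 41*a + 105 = (a - 5)*(a - 3)*(a + 7)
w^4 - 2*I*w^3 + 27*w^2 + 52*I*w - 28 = (w - 7*I)*(w + I)*(w + 2*I)^2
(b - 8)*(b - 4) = b^2 - 12*b + 32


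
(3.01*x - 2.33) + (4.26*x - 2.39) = 7.27*x - 4.72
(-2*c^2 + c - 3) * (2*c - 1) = -4*c^3 + 4*c^2 - 7*c + 3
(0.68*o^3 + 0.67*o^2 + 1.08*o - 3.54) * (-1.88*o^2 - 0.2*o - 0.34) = -1.2784*o^5 - 1.3956*o^4 - 2.3956*o^3 + 6.2114*o^2 + 0.3408*o + 1.2036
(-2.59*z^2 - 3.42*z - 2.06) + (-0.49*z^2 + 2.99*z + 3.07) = -3.08*z^2 - 0.43*z + 1.01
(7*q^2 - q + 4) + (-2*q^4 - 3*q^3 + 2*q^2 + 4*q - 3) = -2*q^4 - 3*q^3 + 9*q^2 + 3*q + 1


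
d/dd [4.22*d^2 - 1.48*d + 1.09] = 8.44*d - 1.48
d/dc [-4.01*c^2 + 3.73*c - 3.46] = 3.73 - 8.02*c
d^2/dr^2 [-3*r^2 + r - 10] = -6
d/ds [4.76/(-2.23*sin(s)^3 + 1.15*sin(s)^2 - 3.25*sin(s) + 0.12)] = (31.8444*sin(s)^2 - 10.948*sin(s) + 15.47)*cos(s)/(2.23*sin(s)^3 - 1.15*sin(s)^2 + 3.25*sin(s) - 0.12)^2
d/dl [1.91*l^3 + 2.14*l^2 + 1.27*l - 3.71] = 5.73*l^2 + 4.28*l + 1.27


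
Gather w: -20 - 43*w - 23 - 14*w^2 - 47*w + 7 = -14*w^2 - 90*w - 36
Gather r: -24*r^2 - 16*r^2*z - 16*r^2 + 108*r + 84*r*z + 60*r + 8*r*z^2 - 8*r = r^2*(-16*z - 40) + r*(8*z^2 + 84*z + 160)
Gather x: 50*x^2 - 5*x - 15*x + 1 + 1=50*x^2 - 20*x + 2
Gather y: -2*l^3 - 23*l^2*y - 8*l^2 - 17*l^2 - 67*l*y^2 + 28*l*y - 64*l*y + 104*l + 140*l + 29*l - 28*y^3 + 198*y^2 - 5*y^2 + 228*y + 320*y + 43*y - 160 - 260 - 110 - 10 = -2*l^3 - 25*l^2 + 273*l - 28*y^3 + y^2*(193 - 67*l) + y*(-23*l^2 - 36*l + 591) - 540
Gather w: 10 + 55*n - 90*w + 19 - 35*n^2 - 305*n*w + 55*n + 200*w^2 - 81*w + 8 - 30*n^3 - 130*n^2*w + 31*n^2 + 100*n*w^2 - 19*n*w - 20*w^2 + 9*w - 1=-30*n^3 - 4*n^2 + 110*n + w^2*(100*n + 180) + w*(-130*n^2 - 324*n - 162) + 36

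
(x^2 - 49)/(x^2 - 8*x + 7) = (x + 7)/(x - 1)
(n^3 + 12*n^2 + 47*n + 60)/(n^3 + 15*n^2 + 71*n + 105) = (n + 4)/(n + 7)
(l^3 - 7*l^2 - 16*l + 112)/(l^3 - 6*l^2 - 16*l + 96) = (l - 7)/(l - 6)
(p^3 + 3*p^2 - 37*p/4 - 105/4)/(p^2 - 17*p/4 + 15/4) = (4*p^2 + 24*p + 35)/(4*p - 5)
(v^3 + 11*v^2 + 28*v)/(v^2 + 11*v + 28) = v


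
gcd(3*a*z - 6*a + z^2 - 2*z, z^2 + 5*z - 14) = z - 2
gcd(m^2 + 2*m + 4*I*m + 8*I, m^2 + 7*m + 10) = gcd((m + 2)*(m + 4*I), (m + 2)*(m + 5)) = m + 2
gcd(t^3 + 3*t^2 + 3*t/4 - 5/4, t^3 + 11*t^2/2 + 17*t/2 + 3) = 1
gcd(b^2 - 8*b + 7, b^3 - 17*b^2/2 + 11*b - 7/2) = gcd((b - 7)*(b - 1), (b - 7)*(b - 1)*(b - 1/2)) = b^2 - 8*b + 7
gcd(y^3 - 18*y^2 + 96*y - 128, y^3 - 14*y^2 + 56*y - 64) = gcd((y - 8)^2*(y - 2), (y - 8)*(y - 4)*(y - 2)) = y^2 - 10*y + 16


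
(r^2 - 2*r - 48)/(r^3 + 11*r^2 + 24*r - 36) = (r - 8)/(r^2 + 5*r - 6)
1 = 1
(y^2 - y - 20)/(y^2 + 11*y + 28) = (y - 5)/(y + 7)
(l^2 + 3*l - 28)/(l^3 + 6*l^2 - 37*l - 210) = (l - 4)/(l^2 - l - 30)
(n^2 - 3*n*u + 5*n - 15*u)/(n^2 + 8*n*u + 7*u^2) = (n^2 - 3*n*u + 5*n - 15*u)/(n^2 + 8*n*u + 7*u^2)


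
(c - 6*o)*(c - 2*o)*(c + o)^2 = c^4 - 6*c^3*o - 3*c^2*o^2 + 16*c*o^3 + 12*o^4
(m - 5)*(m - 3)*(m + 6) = m^3 - 2*m^2 - 33*m + 90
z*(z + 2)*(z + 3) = z^3 + 5*z^2 + 6*z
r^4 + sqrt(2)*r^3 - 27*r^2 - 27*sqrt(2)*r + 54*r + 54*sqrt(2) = (r - 3)^2*(r + 6)*(r + sqrt(2))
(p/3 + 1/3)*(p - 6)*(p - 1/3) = p^3/3 - 16*p^2/9 - 13*p/9 + 2/3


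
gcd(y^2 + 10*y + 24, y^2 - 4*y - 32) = y + 4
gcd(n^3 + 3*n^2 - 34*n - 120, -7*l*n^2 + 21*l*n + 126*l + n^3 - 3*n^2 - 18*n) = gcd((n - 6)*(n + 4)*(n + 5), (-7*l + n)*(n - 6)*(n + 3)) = n - 6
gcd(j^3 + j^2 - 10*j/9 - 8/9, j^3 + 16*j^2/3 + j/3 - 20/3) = j^2 + j/3 - 4/3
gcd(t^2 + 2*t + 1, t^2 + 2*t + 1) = t^2 + 2*t + 1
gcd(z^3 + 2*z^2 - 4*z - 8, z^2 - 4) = z^2 - 4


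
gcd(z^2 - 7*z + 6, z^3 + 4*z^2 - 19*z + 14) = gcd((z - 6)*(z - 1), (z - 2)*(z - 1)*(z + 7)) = z - 1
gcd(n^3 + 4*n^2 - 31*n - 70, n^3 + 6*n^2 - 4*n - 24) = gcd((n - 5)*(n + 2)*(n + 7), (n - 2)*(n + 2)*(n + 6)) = n + 2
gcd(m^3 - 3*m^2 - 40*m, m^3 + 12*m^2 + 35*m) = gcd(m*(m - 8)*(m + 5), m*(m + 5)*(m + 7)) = m^2 + 5*m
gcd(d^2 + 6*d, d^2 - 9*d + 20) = 1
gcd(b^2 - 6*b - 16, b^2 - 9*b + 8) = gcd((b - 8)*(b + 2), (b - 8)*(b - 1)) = b - 8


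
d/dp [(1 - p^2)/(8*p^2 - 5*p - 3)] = 5/(64*p^2 + 48*p + 9)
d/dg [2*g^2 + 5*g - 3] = 4*g + 5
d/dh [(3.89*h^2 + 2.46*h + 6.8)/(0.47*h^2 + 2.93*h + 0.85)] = (10.2415*h^2 + 0.221000000000002*h - 17.833)/(0.2209*h^4 + 2.7542*h^3 + 9.3839*h^2 + 4.981*h + 0.7225)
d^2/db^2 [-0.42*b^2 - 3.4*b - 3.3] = -0.840000000000000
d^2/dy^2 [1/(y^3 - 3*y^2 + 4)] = 6*(3*y^2*(y - 2)^2 + (1 - y)*(y^3 - 3*y^2 + 4))/(y^3 - 3*y^2 + 4)^3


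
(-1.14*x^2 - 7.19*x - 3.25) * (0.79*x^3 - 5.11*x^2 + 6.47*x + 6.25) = -0.9006*x^5 + 0.1453*x^4 + 26.7976*x^3 - 37.0368*x^2 - 65.965*x - 20.3125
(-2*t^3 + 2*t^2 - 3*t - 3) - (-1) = -2*t^3 + 2*t^2 - 3*t - 2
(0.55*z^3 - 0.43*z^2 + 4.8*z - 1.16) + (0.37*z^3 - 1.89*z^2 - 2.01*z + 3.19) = 0.92*z^3 - 2.32*z^2 + 2.79*z + 2.03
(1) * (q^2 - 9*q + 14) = q^2 - 9*q + 14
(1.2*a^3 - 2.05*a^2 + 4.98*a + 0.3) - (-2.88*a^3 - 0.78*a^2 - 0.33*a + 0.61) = 4.08*a^3 - 1.27*a^2 + 5.31*a - 0.31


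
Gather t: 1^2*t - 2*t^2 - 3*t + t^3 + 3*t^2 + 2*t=t^3 + t^2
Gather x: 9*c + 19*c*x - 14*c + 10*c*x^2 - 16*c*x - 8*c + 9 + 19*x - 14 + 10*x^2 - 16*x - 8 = -13*c + x^2*(10*c + 10) + x*(3*c + 3) - 13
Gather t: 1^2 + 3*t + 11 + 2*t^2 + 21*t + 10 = 2*t^2 + 24*t + 22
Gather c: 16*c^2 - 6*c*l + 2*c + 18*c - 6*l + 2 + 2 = 16*c^2 + c*(20 - 6*l) - 6*l + 4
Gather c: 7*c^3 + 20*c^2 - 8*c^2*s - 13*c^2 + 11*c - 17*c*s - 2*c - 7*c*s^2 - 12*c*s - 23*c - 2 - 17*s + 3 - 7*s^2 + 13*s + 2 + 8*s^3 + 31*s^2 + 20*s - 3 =7*c^3 + c^2*(7 - 8*s) + c*(-7*s^2 - 29*s - 14) + 8*s^3 + 24*s^2 + 16*s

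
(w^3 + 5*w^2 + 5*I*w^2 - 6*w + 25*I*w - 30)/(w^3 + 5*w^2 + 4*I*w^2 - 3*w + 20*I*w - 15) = (w + 2*I)/(w + I)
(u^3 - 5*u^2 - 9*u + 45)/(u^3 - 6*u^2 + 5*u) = (u^2 - 9)/(u*(u - 1))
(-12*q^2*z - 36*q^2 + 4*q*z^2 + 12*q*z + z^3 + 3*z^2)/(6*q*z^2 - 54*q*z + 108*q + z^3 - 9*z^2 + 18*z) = (-2*q*z - 6*q + z^2 + 3*z)/(z^2 - 9*z + 18)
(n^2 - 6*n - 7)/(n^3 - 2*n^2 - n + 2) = (n - 7)/(n^2 - 3*n + 2)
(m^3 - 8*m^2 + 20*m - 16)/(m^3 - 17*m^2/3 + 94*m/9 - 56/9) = 9*(m^2 - 6*m + 8)/(9*m^2 - 33*m + 28)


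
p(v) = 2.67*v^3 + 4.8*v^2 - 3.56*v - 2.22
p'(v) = 8.01*v^2 + 9.6*v - 3.56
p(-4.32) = -112.52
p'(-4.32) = 104.45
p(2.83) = 86.66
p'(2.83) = 87.76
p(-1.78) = 4.27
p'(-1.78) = 4.73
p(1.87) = 25.37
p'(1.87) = 42.40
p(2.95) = 97.60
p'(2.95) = 94.47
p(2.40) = 53.79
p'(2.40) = 65.62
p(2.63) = 70.19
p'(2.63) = 77.09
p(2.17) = 39.94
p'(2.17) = 54.99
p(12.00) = 5260.02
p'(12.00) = 1265.08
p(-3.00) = -20.43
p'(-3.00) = 39.73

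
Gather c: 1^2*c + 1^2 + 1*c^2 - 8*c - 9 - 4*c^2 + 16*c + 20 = -3*c^2 + 9*c + 12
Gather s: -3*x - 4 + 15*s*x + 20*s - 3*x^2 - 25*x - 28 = s*(15*x + 20) - 3*x^2 - 28*x - 32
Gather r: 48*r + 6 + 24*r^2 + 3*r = 24*r^2 + 51*r + 6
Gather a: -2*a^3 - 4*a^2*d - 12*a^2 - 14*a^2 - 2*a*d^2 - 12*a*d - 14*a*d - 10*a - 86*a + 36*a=-2*a^3 + a^2*(-4*d - 26) + a*(-2*d^2 - 26*d - 60)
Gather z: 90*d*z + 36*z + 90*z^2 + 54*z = 90*z^2 + z*(90*d + 90)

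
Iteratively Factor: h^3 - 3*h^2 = (h)*(h^2 - 3*h) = h*(h - 3)*(h)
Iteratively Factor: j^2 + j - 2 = (j - 1)*(j + 2)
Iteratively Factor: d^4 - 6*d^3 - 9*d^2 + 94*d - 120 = (d - 2)*(d^3 - 4*d^2 - 17*d + 60) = (d - 5)*(d - 2)*(d^2 + d - 12) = (d - 5)*(d - 2)*(d + 4)*(d - 3)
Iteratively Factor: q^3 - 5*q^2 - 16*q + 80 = (q - 4)*(q^2 - q - 20) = (q - 5)*(q - 4)*(q + 4)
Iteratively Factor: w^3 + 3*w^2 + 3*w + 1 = (w + 1)*(w^2 + 2*w + 1) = (w + 1)^2*(w + 1)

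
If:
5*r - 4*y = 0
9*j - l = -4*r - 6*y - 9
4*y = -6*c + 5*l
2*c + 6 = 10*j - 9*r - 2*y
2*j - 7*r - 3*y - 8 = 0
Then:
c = 670/447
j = 25/447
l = 476/447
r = -328/447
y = -410/447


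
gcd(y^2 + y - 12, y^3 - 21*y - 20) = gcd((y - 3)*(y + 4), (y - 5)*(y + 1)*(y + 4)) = y + 4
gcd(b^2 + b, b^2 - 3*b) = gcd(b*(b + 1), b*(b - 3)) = b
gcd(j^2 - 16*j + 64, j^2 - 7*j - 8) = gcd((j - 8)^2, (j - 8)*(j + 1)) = j - 8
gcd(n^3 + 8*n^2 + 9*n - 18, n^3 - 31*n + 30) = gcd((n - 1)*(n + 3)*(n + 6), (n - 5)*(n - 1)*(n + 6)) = n^2 + 5*n - 6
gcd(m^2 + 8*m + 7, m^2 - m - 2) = m + 1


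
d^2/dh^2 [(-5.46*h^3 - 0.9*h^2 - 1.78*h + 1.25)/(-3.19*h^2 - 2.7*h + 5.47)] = (1.13686837721616e-13*h^5 + 290.876672*h^3 - 465.92697*h^2 + 1101.969708*h + 44.58701)/(32.461759*h^6 + 82.42641*h^5 - 97.224501*h^4 - 262.99566*h^3 + 166.714113*h^2 + 242.35929*h - 163.667323)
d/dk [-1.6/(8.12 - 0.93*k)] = -1.488/(0.93*k - 8.12)^2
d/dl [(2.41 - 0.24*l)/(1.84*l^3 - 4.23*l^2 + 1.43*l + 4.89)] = (0.8832*l^3 - 14.3184*l^2 + 20.3886*l - 4.6199)/(3.3856*l^6 - 15.5664*l^5 + 23.1553*l^4 + 5.8974*l^3 - 39.3245*l^2 + 13.9854*l + 23.9121)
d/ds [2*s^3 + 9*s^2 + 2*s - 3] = 6*s^2 + 18*s + 2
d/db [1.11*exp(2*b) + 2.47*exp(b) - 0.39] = (2.22*exp(b) + 2.47)*exp(b)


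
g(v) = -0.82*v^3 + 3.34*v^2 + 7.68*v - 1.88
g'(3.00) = 5.58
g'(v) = -2.46*v^2 + 6.68*v + 7.68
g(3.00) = 29.08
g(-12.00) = 1803.88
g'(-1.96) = -14.86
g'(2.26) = 10.21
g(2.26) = 23.07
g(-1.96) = 2.07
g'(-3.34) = -42.07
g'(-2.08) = -16.86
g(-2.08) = 3.97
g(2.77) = 27.59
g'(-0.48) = 3.91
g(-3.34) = 40.28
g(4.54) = 25.10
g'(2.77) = 7.31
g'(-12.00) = -426.72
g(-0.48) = -4.71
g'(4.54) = -12.70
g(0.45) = 2.18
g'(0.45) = 10.19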